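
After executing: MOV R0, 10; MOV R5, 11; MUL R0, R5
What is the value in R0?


Register state trace:
  MOV R0, 10  → R0 = 10
  MOV R5, 11  → R5 = 11
  MUL R0, R5  → R0 = 10 * 11 = 110
Final: R0 = 110

110


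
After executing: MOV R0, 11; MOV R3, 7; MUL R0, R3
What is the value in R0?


Register state trace:
  MOV R0, 11  → R0 = 11
  MOV R3, 7  → R3 = 7
  MUL R0, R3  → R0 = 11 * 7 = 77
Final: R0 = 77

77


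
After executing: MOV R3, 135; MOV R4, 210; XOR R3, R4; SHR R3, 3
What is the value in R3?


Register state trace:
  MOV R3, 135  → R3 = 135 (0b10000111)
  MOV R4, 210  → R4 = 210 (0b11010010)
  XOR R3, R4  → R3 = 135 XOR 210 = 85 (0b01010101)
  SHR R3, 3  → R3 = 85 >> 3 = 10
Final: R3 = 10

10


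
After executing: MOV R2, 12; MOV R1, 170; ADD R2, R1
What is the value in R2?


Register state trace:
  MOV R2, 12  → R2 = 12
  MOV R1, 170  → R1 = 170
  ADD R2, R1  → R2 = 12 + 170 = 182
Final: R2 = 182

182


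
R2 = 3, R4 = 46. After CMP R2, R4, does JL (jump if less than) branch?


Trace:
  R2 = 3, R4 = 46
  CMP R2, R4  → compares 3 vs 46
  JL checks: is 3 less than 46?
  3 < 46, so condition is true
Branch taken: Yes

Yes


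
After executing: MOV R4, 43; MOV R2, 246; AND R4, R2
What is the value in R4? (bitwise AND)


Register state trace:
  MOV R4, 43  → R4 = 43 (0b00101011)
  MOV R2, 246  → R2 = 246 (0b11110110)
  AND R4, R2  → R4 = 43 AND 246 = 34 (0b00100010)
Final: R4 = 34

34


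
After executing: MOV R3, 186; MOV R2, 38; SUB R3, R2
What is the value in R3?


Register state trace:
  MOV R3, 186  → R3 = 186
  MOV R2, 38  → R2 = 38
  SUB R3, R2  → R3 = 186 - 38 = 148
Final: R3 = 148

148


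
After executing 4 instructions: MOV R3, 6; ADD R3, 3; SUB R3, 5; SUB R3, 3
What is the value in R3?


Register state trace:
  MOV R3, 6  → R3 = 6
  ADD R3, 3  → R3 = 6 + 3 = 9
  SUB R3, 5  → R3 = 9 - 5 = 4
  SUB R3, 3  → R3 = 4 - 3 = 1
Final: R3 = 1

1


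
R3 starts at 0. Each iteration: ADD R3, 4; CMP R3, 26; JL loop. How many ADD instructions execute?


Loop trace (R3 starts at 0, target 26, step 4):
  ADD #1: R3 = 0 + 4 = 4  → 4 < 26, loop
  ADD #2: R3 = 4 + 4 = 8  → 8 < 26, loop
  ADD #3: R3 = 8 + 4 = 12  → 12 < 26, loop
  ADD #4: R3 = 12 + 4 = 16  → 16 < 26, loop
  ADD #5: R3 = 16 + 4 = 20  → 20 < 26, loop
  ADD #6: R3 = 20 + 4 = 24  → 24 < 26, loop
  ADD #7: R3 = 24 + 4 = 28  → 28 >= 26, exit
Total ADD instructions: 7

7


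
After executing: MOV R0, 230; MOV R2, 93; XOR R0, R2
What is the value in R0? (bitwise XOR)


Register state trace:
  MOV R0, 230  → R0 = 230 (0b11100110)
  MOV R2, 93  → R2 = 93 (0b01011101)
  XOR R0, R2  → R0 = 230 XOR 93 = 187 (0b10111011)
Final: R0 = 187

187


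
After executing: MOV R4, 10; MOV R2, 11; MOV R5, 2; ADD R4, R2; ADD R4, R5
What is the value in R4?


Register state trace:
  MOV R4, 10  → R4 = 10
  MOV R2, 11  → R2 = 11
  MOV R5, 2  → R5 = 2
  ADD R4, R2  → R4 = 10 + 11 = 21
  ADD R4, R5  → R4 = 21 + 2 = 23
Final: R4 = 23

23


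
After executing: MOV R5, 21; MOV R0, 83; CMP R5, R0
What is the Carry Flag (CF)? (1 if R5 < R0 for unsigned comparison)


Register state trace:
  MOV R5, 21  → R5 = 21
  MOV R0, 83  → R0 = 83
  CMP R5, R0  → unsigned 21 - 83: borrow occurs
  21 < 83, so CF = 1
CF = 1

1


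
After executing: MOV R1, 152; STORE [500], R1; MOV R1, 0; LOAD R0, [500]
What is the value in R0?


Register and memory trace:
  MOV R1, 152  → R1 = 152
  STORE [500], R1  → mem[500] = 152
  MOV R1, 0  → R1 = 0
  LOAD R0, [500]  → R0 = mem[500] = 152
Final: R0 = 152

152


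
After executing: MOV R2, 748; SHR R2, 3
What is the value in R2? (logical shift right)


Register state trace:
  MOV R2, 748  → R2 = 748
  SHR R2, 3  → R2 = 748 >> 3 = 748 // 2^3 = 93
Final: R2 = 93

93


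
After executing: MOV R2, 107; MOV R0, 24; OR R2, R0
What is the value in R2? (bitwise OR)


Register state trace:
  MOV R2, 107  → R2 = 107 (0b01101011)
  MOV R0, 24  → R0 = 24 (0b00011000)
  OR R2, R0   → R2 = 107 OR 24 = 123 (0b01111011)
Final: R2 = 123

123


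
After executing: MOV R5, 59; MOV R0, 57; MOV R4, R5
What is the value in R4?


Register state trace:
  MOV R5, 59  → R5 = 59
  MOV R0, 57  → R0 = 57
  MOV R4, R5  → R4 = 59
Final: R4 = 59

59


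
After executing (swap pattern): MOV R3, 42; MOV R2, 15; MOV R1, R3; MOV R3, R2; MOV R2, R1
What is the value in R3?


Register state trace (swap pattern):
  MOV R3, 42  → R3 = 42
  MOV R2, 15  → R2 = 15
  MOV R1, R3  → R1 = 42  (save R3)
  MOV R3, R2  → R3 = 15  (R3 gets R2's value)
  MOV R2, R1  → R2 = 42  (R2 gets saved value)
Final: R3 = 15

15


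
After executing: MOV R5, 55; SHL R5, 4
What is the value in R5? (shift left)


Register state trace:
  MOV R5, 55  → R5 = 55
  SHL R5, 4  → R5 = 55 << 4 = 55 * 2^4 = 880
Final: R5 = 880

880


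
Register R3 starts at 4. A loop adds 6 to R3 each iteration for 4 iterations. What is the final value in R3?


Starting value: R3 = 4
  Iter 1: R3 = 4 + 6 = 10
  Iter 2: R3 = 10 + 6 = 16
  Iter 3: R3 = 16 + 6 = 22
  Iter 4: R3 = 22 + 6 = 28
Final: R3 = 28

28


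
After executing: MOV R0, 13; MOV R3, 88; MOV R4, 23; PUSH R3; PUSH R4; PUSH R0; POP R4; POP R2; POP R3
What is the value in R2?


Stack trace (top is rightmost):
  MOV R0, 13  → R0 = 13
  MOV R3, 88  → R3 = 88
  MOV R4, 23  → R4 = 23
  PUSH R3  → stack: [88]
  PUSH R4  → stack: [88, 23]
  PUSH R0  → stack: [88, 23, 13]
  POP R4  → R4 = 13, stack: [88, 23]
  POP R2  → R2 = 23, stack: [88]
  POP R3  → R3 = 88, stack: []
Final: R2 = 23

23


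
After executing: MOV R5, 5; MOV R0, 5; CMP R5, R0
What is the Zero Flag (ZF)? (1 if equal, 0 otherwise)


Register state trace:
  MOV R5, 5  → R5 = 5
  MOV R0, 5  → R0 = 5
  CMP R5, R0  → computes 5 - 5 = 0
  Result is zero, so values are equal
ZF = 1

1


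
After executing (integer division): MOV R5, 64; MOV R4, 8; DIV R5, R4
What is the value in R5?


Register state trace:
  MOV R5, 64  → R5 = 64
  MOV R4, 8  → R4 = 8
  DIV R5, R4  → R5 = 64 // 8 = 8
Final: R5 = 8

8


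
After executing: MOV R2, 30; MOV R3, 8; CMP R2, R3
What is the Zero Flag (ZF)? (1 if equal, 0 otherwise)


Register state trace:
  MOV R2, 30  → R2 = 30
  MOV R3, 8  → R3 = 8
  CMP R2, R3  → computes 30 - 8 = 22
  Result is nonzero, so values are not equal
ZF = 0

0


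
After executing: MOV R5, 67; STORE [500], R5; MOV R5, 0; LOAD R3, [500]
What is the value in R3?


Register and memory trace:
  MOV R5, 67  → R5 = 67
  STORE [500], R5  → mem[500] = 67
  MOV R5, 0  → R5 = 0
  LOAD R3, [500]  → R3 = mem[500] = 67
Final: R3 = 67

67


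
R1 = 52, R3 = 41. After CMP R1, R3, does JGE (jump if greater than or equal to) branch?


Trace:
  R1 = 52, R3 = 41
  CMP R1, R3  → compares 52 vs 41
  JGE checks: is 52 greater than or equal to 41?
  52 > 41, so condition is true
Branch taken: Yes

Yes


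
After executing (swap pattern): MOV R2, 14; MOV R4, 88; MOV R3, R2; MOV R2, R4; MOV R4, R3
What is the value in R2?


Register state trace (swap pattern):
  MOV R2, 14  → R2 = 14
  MOV R4, 88  → R4 = 88
  MOV R3, R2  → R3 = 14  (save R2)
  MOV R2, R4  → R2 = 88  (R2 gets R4's value)
  MOV R4, R3  → R4 = 14  (R4 gets saved value)
Final: R2 = 88

88


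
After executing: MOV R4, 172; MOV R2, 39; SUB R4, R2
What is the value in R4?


Register state trace:
  MOV R4, 172  → R4 = 172
  MOV R2, 39  → R2 = 39
  SUB R4, R2  → R4 = 172 - 39 = 133
Final: R4 = 133

133


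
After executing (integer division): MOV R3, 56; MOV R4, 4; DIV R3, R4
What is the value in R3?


Register state trace:
  MOV R3, 56  → R3 = 56
  MOV R4, 4  → R4 = 4
  DIV R3, R4  → R3 = 56 // 4 = 14
Final: R3 = 14

14


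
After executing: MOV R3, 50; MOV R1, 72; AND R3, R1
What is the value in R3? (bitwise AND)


Register state trace:
  MOV R3, 50  → R3 = 50 (0b00110010)
  MOV R1, 72  → R1 = 72 (0b01001000)
  AND R3, R1  → R3 = 50 AND 72 = 0 (0b00000000)
Final: R3 = 0

0


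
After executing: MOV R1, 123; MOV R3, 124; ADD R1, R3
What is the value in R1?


Register state trace:
  MOV R1, 123  → R1 = 123
  MOV R3, 124  → R3 = 124
  ADD R1, R3  → R1 = 123 + 124 = 247
Final: R1 = 247

247


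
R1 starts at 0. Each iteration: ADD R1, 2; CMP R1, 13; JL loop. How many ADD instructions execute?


Loop trace (R1 starts at 0, target 13, step 2):
  ADD #1: R1 = 0 + 2 = 2  → 2 < 13, loop
  ADD #2: R1 = 2 + 2 = 4  → 4 < 13, loop
  ADD #3: R1 = 4 + 2 = 6  → 6 < 13, loop
  ADD #4: R1 = 6 + 2 = 8  → 8 < 13, loop
  ADD #5: R1 = 8 + 2 = 10  → 10 < 13, loop
  ADD #6: R1 = 10 + 2 = 12  → 12 < 13, loop
  ADD #7: R1 = 12 + 2 = 14  → 14 >= 13, exit
Total ADD instructions: 7

7


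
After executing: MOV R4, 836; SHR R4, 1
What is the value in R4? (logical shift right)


Register state trace:
  MOV R4, 836  → R4 = 836
  SHR R4, 1  → R4 = 836 >> 1 = 836 // 2^1 = 418
Final: R4 = 418

418


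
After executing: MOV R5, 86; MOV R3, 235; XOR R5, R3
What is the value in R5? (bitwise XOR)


Register state trace:
  MOV R5, 86  → R5 = 86 (0b01010110)
  MOV R3, 235  → R3 = 235 (0b11101011)
  XOR R5, R3  → R5 = 86 XOR 235 = 189 (0b10111101)
Final: R5 = 189

189


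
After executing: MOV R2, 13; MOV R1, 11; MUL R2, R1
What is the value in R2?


Register state trace:
  MOV R2, 13  → R2 = 13
  MOV R1, 11  → R1 = 11
  MUL R2, R1  → R2 = 13 * 11 = 143
Final: R2 = 143

143


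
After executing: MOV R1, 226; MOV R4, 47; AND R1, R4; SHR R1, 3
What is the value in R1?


Register state trace:
  MOV R1, 226  → R1 = 226 (0b11100010)
  MOV R4, 47  → R4 = 47 (0b00101111)
  AND R1, R4  → R1 = 226 AND 47 = 34 (0b00100010)
  SHR R1, 3  → R1 = 34 >> 3 = 4
Final: R1 = 4

4


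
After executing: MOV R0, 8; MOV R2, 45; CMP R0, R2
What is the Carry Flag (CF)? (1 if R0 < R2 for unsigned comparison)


Register state trace:
  MOV R0, 8  → R0 = 8
  MOV R2, 45  → R2 = 45
  CMP R0, R2  → unsigned 8 - 45: borrow occurs
  8 < 45, so CF = 1
CF = 1

1


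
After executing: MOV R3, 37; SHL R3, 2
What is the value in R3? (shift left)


Register state trace:
  MOV R3, 37  → R3 = 37
  SHL R3, 2  → R3 = 37 << 2 = 37 * 2^2 = 148
Final: R3 = 148

148


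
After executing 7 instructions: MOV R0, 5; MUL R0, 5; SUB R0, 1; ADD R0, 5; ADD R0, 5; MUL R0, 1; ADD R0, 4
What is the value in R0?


Register state trace:
  MOV R0, 5  → R0 = 5
  MUL R0, 5  → R0 = 5 * 5 = 25
  SUB R0, 1  → R0 = 25 - 1 = 24
  ADD R0, 5  → R0 = 24 + 5 = 29
  ADD R0, 5  → R0 = 29 + 5 = 34
  MUL R0, 1  → R0 = 34 * 1 = 34
  ADD R0, 4  → R0 = 34 + 4 = 38
Final: R0 = 38

38


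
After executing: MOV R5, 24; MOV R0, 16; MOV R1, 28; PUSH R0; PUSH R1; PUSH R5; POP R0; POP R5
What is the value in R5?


Stack trace (top is rightmost):
  MOV R5, 24  → R5 = 24
  MOV R0, 16  → R0 = 16
  MOV R1, 28  → R1 = 28
  PUSH R0  → stack: [16]
  PUSH R1  → stack: [16, 28]
  PUSH R5  → stack: [16, 28, 24]
  POP R0  → R0 = 24, stack: [16, 28]
  POP R5  → R5 = 28, stack: [16]
Final: R5 = 28

28


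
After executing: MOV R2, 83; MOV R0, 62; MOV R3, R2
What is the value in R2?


Register state trace:
  MOV R2, 83  → R2 = 83
  MOV R0, 62  → R0 = 62
  MOV R3, R2  → R3 = 83
Final: R2 = 83

83


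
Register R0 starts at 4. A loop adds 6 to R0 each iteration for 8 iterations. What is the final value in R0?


Starting value: R0 = 4
  Iter 1: R0 = 4 + 6 = 10
  Iter 2: R0 = 10 + 6 = 16
  Iter 3: R0 = 16 + 6 = 22
  Iter 4: R0 = 22 + 6 = 28
  Iter 5: R0 = 28 + 6 = 34
  Iter 6: R0 = 34 + 6 = 40
  Iter 7: R0 = 40 + 6 = 46
  Iter 8: R0 = 46 + 6 = 52
Final: R0 = 52

52


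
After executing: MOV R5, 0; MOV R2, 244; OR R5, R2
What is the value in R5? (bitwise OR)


Register state trace:
  MOV R5, 0  → R5 = 0 (0b00000000)
  MOV R2, 244  → R2 = 244 (0b11110100)
  OR R5, R2   → R5 = 0 OR 244 = 244 (0b11110100)
Final: R5 = 244

244


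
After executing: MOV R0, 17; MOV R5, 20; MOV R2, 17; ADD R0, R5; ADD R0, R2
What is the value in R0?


Register state trace:
  MOV R0, 17  → R0 = 17
  MOV R5, 20  → R5 = 20
  MOV R2, 17  → R2 = 17
  ADD R0, R5  → R0 = 17 + 20 = 37
  ADD R0, R2  → R0 = 37 + 17 = 54
Final: R0 = 54

54


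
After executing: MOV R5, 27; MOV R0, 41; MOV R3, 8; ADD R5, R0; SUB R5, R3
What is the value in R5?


Register state trace:
  MOV R5, 27  → R5 = 27
  MOV R0, 41  → R0 = 41
  MOV R3, 8  → R3 = 8
  ADD R5, R0  → R5 = 27 + 41 = 68
  SUB R5, R3  → R5 = 68 - 8 = 60
Final: R5 = 60

60


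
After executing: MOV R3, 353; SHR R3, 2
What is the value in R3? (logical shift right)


Register state trace:
  MOV R3, 353  → R3 = 353
  SHR R3, 2  → R3 = 353 >> 2 = 353 // 2^2 = 88
Final: R3 = 88

88


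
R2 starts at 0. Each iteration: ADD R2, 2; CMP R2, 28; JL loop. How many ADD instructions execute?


Loop trace (R2 starts at 0, target 28, step 2):
  ADD #1: R2 = 0 + 2 = 2  → 2 < 28, loop
  ADD #2: R2 = 2 + 2 = 4  → 4 < 28, loop
  ADD #3: R2 = 4 + 2 = 6  → 6 < 28, loop
  ADD #4: R2 = 6 + 2 = 8  → 8 < 28, loop
  ADD #5: R2 = 8 + 2 = 10  → 10 < 28, loop
  ADD #6: R2 = 10 + 2 = 12  → 12 < 28, loop
  ADD #7: R2 = 12 + 2 = 14  → 14 < 28, loop
  ADD #8: R2 = 14 + 2 = 16  → 16 < 28, loop
  ADD #9: R2 = 16 + 2 = 18  → 18 < 28, loop
  ADD #10: R2 = 18 + 2 = 20  → 20 < 28, loop
  ADD #11: R2 = 20 + 2 = 22  → 22 < 28, loop
  ADD #12: R2 = 22 + 2 = 24  → 24 < 28, loop
  ADD #13: R2 = 24 + 2 = 26  → 26 < 28, loop
  ADD #14: R2 = 26 + 2 = 28  → 28 >= 28, exit
Total ADD instructions: 14

14


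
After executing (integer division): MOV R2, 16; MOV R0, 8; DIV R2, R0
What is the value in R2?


Register state trace:
  MOV R2, 16  → R2 = 16
  MOV R0, 8  → R0 = 8
  DIV R2, R0  → R2 = 16 // 8 = 2
Final: R2 = 2

2


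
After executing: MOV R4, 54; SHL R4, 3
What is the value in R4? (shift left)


Register state trace:
  MOV R4, 54  → R4 = 54
  SHL R4, 3  → R4 = 54 << 3 = 54 * 2^3 = 432
Final: R4 = 432

432


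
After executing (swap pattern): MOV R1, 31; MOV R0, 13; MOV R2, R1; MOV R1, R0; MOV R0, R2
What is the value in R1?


Register state trace (swap pattern):
  MOV R1, 31  → R1 = 31
  MOV R0, 13  → R0 = 13
  MOV R2, R1  → R2 = 31  (save R1)
  MOV R1, R0  → R1 = 13  (R1 gets R0's value)
  MOV R0, R2  → R0 = 31  (R0 gets saved value)
Final: R1 = 13

13


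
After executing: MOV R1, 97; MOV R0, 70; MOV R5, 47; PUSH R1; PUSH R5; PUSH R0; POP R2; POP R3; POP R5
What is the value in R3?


Stack trace (top is rightmost):
  MOV R1, 97  → R1 = 97
  MOV R0, 70  → R0 = 70
  MOV R5, 47  → R5 = 47
  PUSH R1  → stack: [97]
  PUSH R5  → stack: [97, 47]
  PUSH R0  → stack: [97, 47, 70]
  POP R2  → R2 = 70, stack: [97, 47]
  POP R3  → R3 = 47, stack: [97]
  POP R5  → R5 = 97, stack: []
Final: R3 = 47

47


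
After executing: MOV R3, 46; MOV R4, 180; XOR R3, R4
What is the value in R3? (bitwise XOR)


Register state trace:
  MOV R3, 46  → R3 = 46 (0b00101110)
  MOV R4, 180  → R4 = 180 (0b10110100)
  XOR R3, R4  → R3 = 46 XOR 180 = 154 (0b10011010)
Final: R3 = 154

154


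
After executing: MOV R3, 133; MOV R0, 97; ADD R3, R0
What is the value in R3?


Register state trace:
  MOV R3, 133  → R3 = 133
  MOV R0, 97  → R0 = 97
  ADD R3, R0  → R3 = 133 + 97 = 230
Final: R3 = 230

230


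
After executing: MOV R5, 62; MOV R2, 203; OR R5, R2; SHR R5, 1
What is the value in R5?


Register state trace:
  MOV R5, 62  → R5 = 62 (0b00111110)
  MOV R2, 203  → R2 = 203 (0b11001011)
  OR R5, R2  → R5 = 62 OR 203 = 255 (0b11111111)
  SHR R5, 1  → R5 = 255 >> 1 = 127
Final: R5 = 127

127


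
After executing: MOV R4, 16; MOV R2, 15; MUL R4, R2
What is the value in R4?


Register state trace:
  MOV R4, 16  → R4 = 16
  MOV R2, 15  → R2 = 15
  MUL R4, R2  → R4 = 16 * 15 = 240
Final: R4 = 240

240


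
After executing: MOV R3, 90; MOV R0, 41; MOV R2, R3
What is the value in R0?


Register state trace:
  MOV R3, 90  → R3 = 90
  MOV R0, 41  → R0 = 41
  MOV R2, R3  → R2 = 90
Final: R0 = 41

41


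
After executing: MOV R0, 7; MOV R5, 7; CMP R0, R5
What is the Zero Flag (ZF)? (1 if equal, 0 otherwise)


Register state trace:
  MOV R0, 7  → R0 = 7
  MOV R5, 7  → R5 = 7
  CMP R0, R5  → computes 7 - 7 = 0
  Result is zero, so values are equal
ZF = 1

1


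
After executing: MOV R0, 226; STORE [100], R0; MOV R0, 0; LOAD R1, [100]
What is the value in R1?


Register and memory trace:
  MOV R0, 226  → R0 = 226
  STORE [100], R0  → mem[100] = 226
  MOV R0, 0  → R0 = 0
  LOAD R1, [100]  → R1 = mem[100] = 226
Final: R1 = 226

226


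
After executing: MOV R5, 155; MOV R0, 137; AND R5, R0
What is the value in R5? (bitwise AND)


Register state trace:
  MOV R5, 155  → R5 = 155 (0b10011011)
  MOV R0, 137  → R0 = 137 (0b10001001)
  AND R5, R0  → R5 = 155 AND 137 = 137 (0b10001001)
Final: R5 = 137

137


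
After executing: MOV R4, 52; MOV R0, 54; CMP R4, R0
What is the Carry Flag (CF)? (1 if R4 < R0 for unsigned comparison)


Register state trace:
  MOV R4, 52  → R4 = 52
  MOV R0, 54  → R0 = 54
  CMP R4, R0  → unsigned 52 - 54: borrow occurs
  52 < 54, so CF = 1
CF = 1

1


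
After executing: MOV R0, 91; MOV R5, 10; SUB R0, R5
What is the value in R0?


Register state trace:
  MOV R0, 91  → R0 = 91
  MOV R5, 10  → R5 = 10
  SUB R0, R5  → R0 = 91 - 10 = 81
Final: R0 = 81

81


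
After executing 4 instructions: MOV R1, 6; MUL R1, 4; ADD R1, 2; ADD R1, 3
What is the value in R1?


Register state trace:
  MOV R1, 6  → R1 = 6
  MUL R1, 4  → R1 = 6 * 4 = 24
  ADD R1, 2  → R1 = 24 + 2 = 26
  ADD R1, 3  → R1 = 26 + 3 = 29
Final: R1 = 29

29


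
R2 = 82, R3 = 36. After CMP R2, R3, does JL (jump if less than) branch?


Trace:
  R2 = 82, R3 = 36
  CMP R2, R3  → compares 82 vs 36
  JL checks: is 82 less than 36?
  82 > 36, so condition is false
Branch taken: No

No


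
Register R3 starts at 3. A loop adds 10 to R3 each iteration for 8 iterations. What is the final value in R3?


Starting value: R3 = 3
  Iter 1: R3 = 3 + 10 = 13
  Iter 2: R3 = 13 + 10 = 23
  Iter 3: R3 = 23 + 10 = 33
  Iter 4: R3 = 33 + 10 = 43
  Iter 5: R3 = 43 + 10 = 53
  Iter 6: R3 = 53 + 10 = 63
  Iter 7: R3 = 63 + 10 = 73
  Iter 8: R3 = 73 + 10 = 83
Final: R3 = 83

83


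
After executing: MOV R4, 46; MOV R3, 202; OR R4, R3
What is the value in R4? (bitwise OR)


Register state trace:
  MOV R4, 46  → R4 = 46 (0b00101110)
  MOV R3, 202  → R3 = 202 (0b11001010)
  OR R4, R3   → R4 = 46 OR 202 = 238 (0b11101110)
Final: R4 = 238

238


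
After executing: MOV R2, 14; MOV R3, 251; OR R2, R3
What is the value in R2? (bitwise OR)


Register state trace:
  MOV R2, 14  → R2 = 14 (0b00001110)
  MOV R3, 251  → R3 = 251 (0b11111011)
  OR R2, R3   → R2 = 14 OR 251 = 255 (0b11111111)
Final: R2 = 255

255


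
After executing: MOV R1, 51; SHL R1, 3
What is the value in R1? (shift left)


Register state trace:
  MOV R1, 51  → R1 = 51
  SHL R1, 3  → R1 = 51 << 3 = 51 * 2^3 = 408
Final: R1 = 408

408


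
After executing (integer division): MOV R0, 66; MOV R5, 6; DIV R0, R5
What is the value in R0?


Register state trace:
  MOV R0, 66  → R0 = 66
  MOV R5, 6  → R5 = 6
  DIV R0, R5  → R0 = 66 // 6 = 11
Final: R0 = 11

11


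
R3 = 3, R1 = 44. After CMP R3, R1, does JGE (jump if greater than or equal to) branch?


Trace:
  R3 = 3, R1 = 44
  CMP R3, R1  → compares 3 vs 44
  JGE checks: is 3 greater than or equal to 44?
  3 < 44, so condition is false
Branch taken: No

No


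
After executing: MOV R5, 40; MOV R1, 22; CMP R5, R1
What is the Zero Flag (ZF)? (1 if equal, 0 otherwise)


Register state trace:
  MOV R5, 40  → R5 = 40
  MOV R1, 22  → R1 = 22
  CMP R5, R1  → computes 40 - 22 = 18
  Result is nonzero, so values are not equal
ZF = 0

0


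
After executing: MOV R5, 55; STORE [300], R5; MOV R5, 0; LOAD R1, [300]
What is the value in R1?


Register and memory trace:
  MOV R5, 55  → R5 = 55
  STORE [300], R5  → mem[300] = 55
  MOV R5, 0  → R5 = 0
  LOAD R1, [300]  → R1 = mem[300] = 55
Final: R1 = 55

55


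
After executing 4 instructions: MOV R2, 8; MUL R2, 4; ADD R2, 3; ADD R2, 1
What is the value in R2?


Register state trace:
  MOV R2, 8  → R2 = 8
  MUL R2, 4  → R2 = 8 * 4 = 32
  ADD R2, 3  → R2 = 32 + 3 = 35
  ADD R2, 1  → R2 = 35 + 1 = 36
Final: R2 = 36

36


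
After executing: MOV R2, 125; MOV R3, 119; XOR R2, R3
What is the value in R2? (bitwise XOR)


Register state trace:
  MOV R2, 125  → R2 = 125 (0b01111101)
  MOV R3, 119  → R3 = 119 (0b01110111)
  XOR R2, R3  → R2 = 125 XOR 119 = 10 (0b00001010)
Final: R2 = 10

10


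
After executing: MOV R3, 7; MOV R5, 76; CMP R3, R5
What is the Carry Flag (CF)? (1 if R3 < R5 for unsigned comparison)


Register state trace:
  MOV R3, 7  → R3 = 7
  MOV R5, 76  → R5 = 76
  CMP R3, R5  → unsigned 7 - 76: borrow occurs
  7 < 76, so CF = 1
CF = 1

1


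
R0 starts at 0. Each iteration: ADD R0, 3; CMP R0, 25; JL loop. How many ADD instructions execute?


Loop trace (R0 starts at 0, target 25, step 3):
  ADD #1: R0 = 0 + 3 = 3  → 3 < 25, loop
  ADD #2: R0 = 3 + 3 = 6  → 6 < 25, loop
  ADD #3: R0 = 6 + 3 = 9  → 9 < 25, loop
  ADD #4: R0 = 9 + 3 = 12  → 12 < 25, loop
  ADD #5: R0 = 12 + 3 = 15  → 15 < 25, loop
  ADD #6: R0 = 15 + 3 = 18  → 18 < 25, loop
  ADD #7: R0 = 18 + 3 = 21  → 21 < 25, loop
  ADD #8: R0 = 21 + 3 = 24  → 24 < 25, loop
  ADD #9: R0 = 24 + 3 = 27  → 27 >= 25, exit
Total ADD instructions: 9

9


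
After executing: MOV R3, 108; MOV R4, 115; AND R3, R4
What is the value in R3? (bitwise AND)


Register state trace:
  MOV R3, 108  → R3 = 108 (0b01101100)
  MOV R4, 115  → R4 = 115 (0b01110011)
  AND R3, R4  → R3 = 108 AND 115 = 96 (0b01100000)
Final: R3 = 96

96


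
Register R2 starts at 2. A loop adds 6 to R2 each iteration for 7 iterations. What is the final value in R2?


Starting value: R2 = 2
  Iter 1: R2 = 2 + 6 = 8
  Iter 2: R2 = 8 + 6 = 14
  Iter 3: R2 = 14 + 6 = 20
  Iter 4: R2 = 20 + 6 = 26
  Iter 5: R2 = 26 + 6 = 32
  Iter 6: R2 = 32 + 6 = 38
  Iter 7: R2 = 38 + 6 = 44
Final: R2 = 44

44


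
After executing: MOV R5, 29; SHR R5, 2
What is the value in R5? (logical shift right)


Register state trace:
  MOV R5, 29  → R5 = 29
  SHR R5, 2  → R5 = 29 >> 2 = 29 // 2^2 = 7
Final: R5 = 7

7


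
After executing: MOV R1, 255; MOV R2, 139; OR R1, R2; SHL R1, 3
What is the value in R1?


Register state trace:
  MOV R1, 255  → R1 = 255 (0b11111111)
  MOV R2, 139  → R2 = 139 (0b10001011)
  OR R1, R2  → R1 = 255 OR 139 = 255 (0b11111111)
  SHL R1, 3  → R1 = 255 << 3 = 2040
Final: R1 = 2040

2040


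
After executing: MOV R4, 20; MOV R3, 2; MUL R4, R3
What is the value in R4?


Register state trace:
  MOV R4, 20  → R4 = 20
  MOV R3, 2  → R3 = 2
  MUL R4, R3  → R4 = 20 * 2 = 40
Final: R4 = 40

40


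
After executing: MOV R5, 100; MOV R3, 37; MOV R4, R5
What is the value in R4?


Register state trace:
  MOV R5, 100  → R5 = 100
  MOV R3, 37  → R3 = 37
  MOV R4, R5  → R4 = 100
Final: R4 = 100

100


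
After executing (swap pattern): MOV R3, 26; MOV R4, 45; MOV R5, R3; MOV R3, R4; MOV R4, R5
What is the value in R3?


Register state trace (swap pattern):
  MOV R3, 26  → R3 = 26
  MOV R4, 45  → R4 = 45
  MOV R5, R3  → R5 = 26  (save R3)
  MOV R3, R4  → R3 = 45  (R3 gets R4's value)
  MOV R4, R5  → R4 = 26  (R4 gets saved value)
Final: R3 = 45

45


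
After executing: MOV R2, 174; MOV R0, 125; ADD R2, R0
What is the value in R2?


Register state trace:
  MOV R2, 174  → R2 = 174
  MOV R0, 125  → R0 = 125
  ADD R2, R0  → R2 = 174 + 125 = 299
Final: R2 = 299

299


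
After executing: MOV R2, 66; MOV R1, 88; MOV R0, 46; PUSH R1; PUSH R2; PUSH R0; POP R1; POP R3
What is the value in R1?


Stack trace (top is rightmost):
  MOV R2, 66  → R2 = 66
  MOV R1, 88  → R1 = 88
  MOV R0, 46  → R0 = 46
  PUSH R1  → stack: [88]
  PUSH R2  → stack: [88, 66]
  PUSH R0  → stack: [88, 66, 46]
  POP R1  → R1 = 46, stack: [88, 66]
  POP R3  → R3 = 66, stack: [88]
Final: R1 = 46

46


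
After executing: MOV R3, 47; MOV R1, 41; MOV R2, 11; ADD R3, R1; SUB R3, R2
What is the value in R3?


Register state trace:
  MOV R3, 47  → R3 = 47
  MOV R1, 41  → R1 = 41
  MOV R2, 11  → R2 = 11
  ADD R3, R1  → R3 = 47 + 41 = 88
  SUB R3, R2  → R3 = 88 - 11 = 77
Final: R3 = 77

77


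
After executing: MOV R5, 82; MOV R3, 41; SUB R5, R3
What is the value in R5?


Register state trace:
  MOV R5, 82  → R5 = 82
  MOV R3, 41  → R3 = 41
  SUB R5, R3  → R5 = 82 - 41 = 41
Final: R5 = 41

41


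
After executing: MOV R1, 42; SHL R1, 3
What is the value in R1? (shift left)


Register state trace:
  MOV R1, 42  → R1 = 42
  SHL R1, 3  → R1 = 42 << 3 = 42 * 2^3 = 336
Final: R1 = 336

336


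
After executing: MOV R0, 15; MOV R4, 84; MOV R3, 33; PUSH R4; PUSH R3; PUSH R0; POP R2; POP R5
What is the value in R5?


Stack trace (top is rightmost):
  MOV R0, 15  → R0 = 15
  MOV R4, 84  → R4 = 84
  MOV R3, 33  → R3 = 33
  PUSH R4  → stack: [84]
  PUSH R3  → stack: [84, 33]
  PUSH R0  → stack: [84, 33, 15]
  POP R2  → R2 = 15, stack: [84, 33]
  POP R5  → R5 = 33, stack: [84]
Final: R5 = 33

33


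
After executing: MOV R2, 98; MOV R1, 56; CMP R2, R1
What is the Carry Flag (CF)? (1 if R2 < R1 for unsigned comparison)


Register state trace:
  MOV R2, 98  → R2 = 98
  MOV R1, 56  → R1 = 56
  CMP R2, R1  → unsigned 98 - 56: no borrow
  98 >= 56, so CF = 0
CF = 0

0


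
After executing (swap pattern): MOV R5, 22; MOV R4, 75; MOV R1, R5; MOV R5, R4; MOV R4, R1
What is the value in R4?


Register state trace (swap pattern):
  MOV R5, 22  → R5 = 22
  MOV R4, 75  → R4 = 75
  MOV R1, R5  → R1 = 22  (save R5)
  MOV R5, R4  → R5 = 75  (R5 gets R4's value)
  MOV R4, R1  → R4 = 22  (R4 gets saved value)
Final: R4 = 22

22


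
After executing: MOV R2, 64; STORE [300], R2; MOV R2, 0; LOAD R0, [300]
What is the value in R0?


Register and memory trace:
  MOV R2, 64  → R2 = 64
  STORE [300], R2  → mem[300] = 64
  MOV R2, 0  → R2 = 0
  LOAD R0, [300]  → R0 = mem[300] = 64
Final: R0 = 64

64


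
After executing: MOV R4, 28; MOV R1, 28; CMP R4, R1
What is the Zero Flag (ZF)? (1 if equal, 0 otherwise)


Register state trace:
  MOV R4, 28  → R4 = 28
  MOV R1, 28  → R1 = 28
  CMP R4, R1  → computes 28 - 28 = 0
  Result is zero, so values are equal
ZF = 1

1


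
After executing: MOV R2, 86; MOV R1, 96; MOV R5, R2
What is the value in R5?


Register state trace:
  MOV R2, 86  → R2 = 86
  MOV R1, 96  → R1 = 96
  MOV R5, R2  → R5 = 86
Final: R5 = 86

86


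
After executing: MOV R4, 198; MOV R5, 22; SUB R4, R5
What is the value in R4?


Register state trace:
  MOV R4, 198  → R4 = 198
  MOV R5, 22  → R5 = 22
  SUB R4, R5  → R4 = 198 - 22 = 176
Final: R4 = 176

176


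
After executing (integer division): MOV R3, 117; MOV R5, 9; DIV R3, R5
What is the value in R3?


Register state trace:
  MOV R3, 117  → R3 = 117
  MOV R5, 9  → R5 = 9
  DIV R3, R5  → R3 = 117 // 9 = 13
Final: R3 = 13

13


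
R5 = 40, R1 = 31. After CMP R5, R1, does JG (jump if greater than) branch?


Trace:
  R5 = 40, R1 = 31
  CMP R5, R1  → compares 40 vs 31
  JG checks: is 40 greater than 31?
  40 > 31, so condition is true
Branch taken: Yes

Yes


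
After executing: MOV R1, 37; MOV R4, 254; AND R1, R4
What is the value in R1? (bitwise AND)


Register state trace:
  MOV R1, 37  → R1 = 37 (0b00100101)
  MOV R4, 254  → R4 = 254 (0b11111110)
  AND R1, R4  → R1 = 37 AND 254 = 36 (0b00100100)
Final: R1 = 36

36


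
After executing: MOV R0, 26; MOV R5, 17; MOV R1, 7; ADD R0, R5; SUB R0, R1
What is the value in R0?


Register state trace:
  MOV R0, 26  → R0 = 26
  MOV R5, 17  → R5 = 17
  MOV R1, 7  → R1 = 7
  ADD R0, R5  → R0 = 26 + 17 = 43
  SUB R0, R1  → R0 = 43 - 7 = 36
Final: R0 = 36

36


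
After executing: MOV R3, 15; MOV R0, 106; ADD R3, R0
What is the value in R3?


Register state trace:
  MOV R3, 15  → R3 = 15
  MOV R0, 106  → R0 = 106
  ADD R3, R0  → R3 = 15 + 106 = 121
Final: R3 = 121

121


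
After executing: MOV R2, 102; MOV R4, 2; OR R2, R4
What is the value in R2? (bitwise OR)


Register state trace:
  MOV R2, 102  → R2 = 102 (0b01100110)
  MOV R4, 2  → R4 = 2 (0b00000010)
  OR R2, R4   → R2 = 102 OR 2 = 102 (0b01100110)
Final: R2 = 102

102


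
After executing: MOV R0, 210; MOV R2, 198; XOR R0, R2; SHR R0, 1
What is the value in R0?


Register state trace:
  MOV R0, 210  → R0 = 210 (0b11010010)
  MOV R2, 198  → R2 = 198 (0b11000110)
  XOR R0, R2  → R0 = 210 XOR 198 = 20 (0b00010100)
  SHR R0, 1  → R0 = 20 >> 1 = 10
Final: R0 = 10

10


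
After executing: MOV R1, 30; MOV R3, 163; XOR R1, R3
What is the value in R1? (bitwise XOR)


Register state trace:
  MOV R1, 30  → R1 = 30 (0b00011110)
  MOV R3, 163  → R3 = 163 (0b10100011)
  XOR R1, R3  → R1 = 30 XOR 163 = 189 (0b10111101)
Final: R1 = 189

189


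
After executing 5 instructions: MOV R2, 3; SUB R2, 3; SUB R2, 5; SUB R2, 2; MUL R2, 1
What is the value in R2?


Register state trace:
  MOV R2, 3  → R2 = 3
  SUB R2, 3  → R2 = 3 - 3 = 0
  SUB R2, 5  → R2 = 0 - 5 = -5
  SUB R2, 2  → R2 = -5 - 2 = -7
  MUL R2, 1  → R2 = -7 * 1 = -7
Final: R2 = -7

-7


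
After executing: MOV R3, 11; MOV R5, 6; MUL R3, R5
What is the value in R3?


Register state trace:
  MOV R3, 11  → R3 = 11
  MOV R5, 6  → R5 = 6
  MUL R3, R5  → R3 = 11 * 6 = 66
Final: R3 = 66

66


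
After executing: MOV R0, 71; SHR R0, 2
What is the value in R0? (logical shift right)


Register state trace:
  MOV R0, 71  → R0 = 71
  SHR R0, 2  → R0 = 71 >> 2 = 71 // 2^2 = 17
Final: R0 = 17

17


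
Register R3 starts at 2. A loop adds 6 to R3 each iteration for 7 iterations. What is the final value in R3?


Starting value: R3 = 2
  Iter 1: R3 = 2 + 6 = 8
  Iter 2: R3 = 8 + 6 = 14
  Iter 3: R3 = 14 + 6 = 20
  Iter 4: R3 = 20 + 6 = 26
  Iter 5: R3 = 26 + 6 = 32
  Iter 6: R3 = 32 + 6 = 38
  Iter 7: R3 = 38 + 6 = 44
Final: R3 = 44

44


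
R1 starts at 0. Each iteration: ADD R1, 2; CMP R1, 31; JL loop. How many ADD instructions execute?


Loop trace (R1 starts at 0, target 31, step 2):
  ADD #1: R1 = 0 + 2 = 2  → 2 < 31, loop
  ADD #2: R1 = 2 + 2 = 4  → 4 < 31, loop
  ADD #3: R1 = 4 + 2 = 6  → 6 < 31, loop
  ADD #4: R1 = 6 + 2 = 8  → 8 < 31, loop
  ADD #5: R1 = 8 + 2 = 10  → 10 < 31, loop
  ADD #6: R1 = 10 + 2 = 12  → 12 < 31, loop
  ADD #7: R1 = 12 + 2 = 14  → 14 < 31, loop
  ADD #8: R1 = 14 + 2 = 16  → 16 < 31, loop
  ADD #9: R1 = 16 + 2 = 18  → 18 < 31, loop
  ADD #10: R1 = 18 + 2 = 20  → 20 < 31, loop
  ADD #11: R1 = 20 + 2 = 22  → 22 < 31, loop
  ADD #12: R1 = 22 + 2 = 24  → 24 < 31, loop
  ADD #13: R1 = 24 + 2 = 26  → 26 < 31, loop
  ADD #14: R1 = 26 + 2 = 28  → 28 < 31, loop
  ADD #15: R1 = 28 + 2 = 30  → 30 < 31, loop
  ADD #16: R1 = 30 + 2 = 32  → 32 >= 31, exit
Total ADD instructions: 16

16


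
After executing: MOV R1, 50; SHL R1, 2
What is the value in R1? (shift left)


Register state trace:
  MOV R1, 50  → R1 = 50
  SHL R1, 2  → R1 = 50 << 2 = 50 * 2^2 = 200
Final: R1 = 200

200


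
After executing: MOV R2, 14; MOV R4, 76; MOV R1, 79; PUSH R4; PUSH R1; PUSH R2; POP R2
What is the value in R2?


Stack trace (top is rightmost):
  MOV R2, 14  → R2 = 14
  MOV R4, 76  → R4 = 76
  MOV R1, 79  → R1 = 79
  PUSH R4  → stack: [76]
  PUSH R1  → stack: [76, 79]
  PUSH R2  → stack: [76, 79, 14]
  POP R2  → R2 = 14, stack: [76, 79]
Final: R2 = 14

14


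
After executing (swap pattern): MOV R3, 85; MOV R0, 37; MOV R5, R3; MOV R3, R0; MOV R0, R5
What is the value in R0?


Register state trace (swap pattern):
  MOV R3, 85  → R3 = 85
  MOV R0, 37  → R0 = 37
  MOV R5, R3  → R5 = 85  (save R3)
  MOV R3, R0  → R3 = 37  (R3 gets R0's value)
  MOV R0, R5  → R0 = 85  (R0 gets saved value)
Final: R0 = 85

85


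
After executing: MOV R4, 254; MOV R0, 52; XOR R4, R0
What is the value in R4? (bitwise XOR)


Register state trace:
  MOV R4, 254  → R4 = 254 (0b11111110)
  MOV R0, 52  → R0 = 52 (0b00110100)
  XOR R4, R0  → R4 = 254 XOR 52 = 202 (0b11001010)
Final: R4 = 202

202


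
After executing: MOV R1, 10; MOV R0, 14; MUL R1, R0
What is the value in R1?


Register state trace:
  MOV R1, 10  → R1 = 10
  MOV R0, 14  → R0 = 14
  MUL R1, R0  → R1 = 10 * 14 = 140
Final: R1 = 140

140


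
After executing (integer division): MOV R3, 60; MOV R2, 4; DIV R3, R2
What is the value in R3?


Register state trace:
  MOV R3, 60  → R3 = 60
  MOV R2, 4  → R2 = 4
  DIV R3, R2  → R3 = 60 // 4 = 15
Final: R3 = 15

15


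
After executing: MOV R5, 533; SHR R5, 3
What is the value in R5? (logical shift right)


Register state trace:
  MOV R5, 533  → R5 = 533
  SHR R5, 3  → R5 = 533 >> 3 = 533 // 2^3 = 66
Final: R5 = 66

66


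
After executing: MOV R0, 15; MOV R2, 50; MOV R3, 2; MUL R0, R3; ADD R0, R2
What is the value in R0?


Register state trace:
  MOV R0, 15  → R0 = 15
  MOV R2, 50  → R2 = 50
  MOV R3, 2  → R3 = 2
  MUL R0, R3  → R0 = 15 * 2 = 30
  ADD R0, R2  → R0 = 30 + 50 = 80
Final: R0 = 80

80


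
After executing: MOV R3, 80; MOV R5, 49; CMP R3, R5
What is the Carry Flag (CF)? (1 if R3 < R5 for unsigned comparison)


Register state trace:
  MOV R3, 80  → R3 = 80
  MOV R5, 49  → R5 = 49
  CMP R3, R5  → unsigned 80 - 49: no borrow
  80 >= 49, so CF = 0
CF = 0

0


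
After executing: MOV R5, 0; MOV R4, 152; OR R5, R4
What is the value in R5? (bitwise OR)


Register state trace:
  MOV R5, 0  → R5 = 0 (0b00000000)
  MOV R4, 152  → R4 = 152 (0b10011000)
  OR R5, R4   → R5 = 0 OR 152 = 152 (0b10011000)
Final: R5 = 152

152


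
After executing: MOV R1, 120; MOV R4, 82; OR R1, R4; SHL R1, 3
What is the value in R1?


Register state trace:
  MOV R1, 120  → R1 = 120 (0b01111000)
  MOV R4, 82  → R4 = 82 (0b01010010)
  OR R1, R4  → R1 = 120 OR 82 = 122 (0b01111010)
  SHL R1, 3  → R1 = 122 << 3 = 976
Final: R1 = 976

976


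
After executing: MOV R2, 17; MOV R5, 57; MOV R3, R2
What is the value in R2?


Register state trace:
  MOV R2, 17  → R2 = 17
  MOV R5, 57  → R5 = 57
  MOV R3, R2  → R3 = 17
Final: R2 = 17

17


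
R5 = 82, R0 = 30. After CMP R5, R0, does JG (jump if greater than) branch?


Trace:
  R5 = 82, R0 = 30
  CMP R5, R0  → compares 82 vs 30
  JG checks: is 82 greater than 30?
  82 > 30, so condition is true
Branch taken: Yes

Yes


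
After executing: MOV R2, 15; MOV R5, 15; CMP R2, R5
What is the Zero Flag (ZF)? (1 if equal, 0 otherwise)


Register state trace:
  MOV R2, 15  → R2 = 15
  MOV R5, 15  → R5 = 15
  CMP R2, R5  → computes 15 - 15 = 0
  Result is zero, so values are equal
ZF = 1

1


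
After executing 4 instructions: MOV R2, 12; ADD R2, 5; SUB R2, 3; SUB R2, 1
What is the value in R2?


Register state trace:
  MOV R2, 12  → R2 = 12
  ADD R2, 5  → R2 = 12 + 5 = 17
  SUB R2, 3  → R2 = 17 - 3 = 14
  SUB R2, 1  → R2 = 14 - 1 = 13
Final: R2 = 13

13


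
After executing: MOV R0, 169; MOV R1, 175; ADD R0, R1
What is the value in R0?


Register state trace:
  MOV R0, 169  → R0 = 169
  MOV R1, 175  → R1 = 175
  ADD R0, R1  → R0 = 169 + 175 = 344
Final: R0 = 344

344


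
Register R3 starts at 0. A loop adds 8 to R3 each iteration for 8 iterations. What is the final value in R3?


Starting value: R3 = 0
  Iter 1: R3 = 0 + 8 = 8
  Iter 2: R3 = 8 + 8 = 16
  Iter 3: R3 = 16 + 8 = 24
  Iter 4: R3 = 24 + 8 = 32
  Iter 5: R3 = 32 + 8 = 40
  Iter 6: R3 = 40 + 8 = 48
  Iter 7: R3 = 48 + 8 = 56
  Iter 8: R3 = 56 + 8 = 64
Final: R3 = 64

64


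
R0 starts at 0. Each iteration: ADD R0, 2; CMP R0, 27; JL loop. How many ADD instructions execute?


Loop trace (R0 starts at 0, target 27, step 2):
  ADD #1: R0 = 0 + 2 = 2  → 2 < 27, loop
  ADD #2: R0 = 2 + 2 = 4  → 4 < 27, loop
  ADD #3: R0 = 4 + 2 = 6  → 6 < 27, loop
  ADD #4: R0 = 6 + 2 = 8  → 8 < 27, loop
  ADD #5: R0 = 8 + 2 = 10  → 10 < 27, loop
  ADD #6: R0 = 10 + 2 = 12  → 12 < 27, loop
  ADD #7: R0 = 12 + 2 = 14  → 14 < 27, loop
  ADD #8: R0 = 14 + 2 = 16  → 16 < 27, loop
  ADD #9: R0 = 16 + 2 = 18  → 18 < 27, loop
  ADD #10: R0 = 18 + 2 = 20  → 20 < 27, loop
  ADD #11: R0 = 20 + 2 = 22  → 22 < 27, loop
  ADD #12: R0 = 22 + 2 = 24  → 24 < 27, loop
  ADD #13: R0 = 24 + 2 = 26  → 26 < 27, loop
  ADD #14: R0 = 26 + 2 = 28  → 28 >= 27, exit
Total ADD instructions: 14

14


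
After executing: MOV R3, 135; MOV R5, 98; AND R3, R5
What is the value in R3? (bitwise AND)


Register state trace:
  MOV R3, 135  → R3 = 135 (0b10000111)
  MOV R5, 98  → R5 = 98 (0b01100010)
  AND R3, R5  → R3 = 135 AND 98 = 2 (0b00000010)
Final: R3 = 2

2


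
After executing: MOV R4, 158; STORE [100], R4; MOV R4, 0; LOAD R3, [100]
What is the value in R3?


Register and memory trace:
  MOV R4, 158  → R4 = 158
  STORE [100], R4  → mem[100] = 158
  MOV R4, 0  → R4 = 0
  LOAD R3, [100]  → R3 = mem[100] = 158
Final: R3 = 158

158


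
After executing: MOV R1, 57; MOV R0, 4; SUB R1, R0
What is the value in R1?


Register state trace:
  MOV R1, 57  → R1 = 57
  MOV R0, 4  → R0 = 4
  SUB R1, R0  → R1 = 57 - 4 = 53
Final: R1 = 53

53


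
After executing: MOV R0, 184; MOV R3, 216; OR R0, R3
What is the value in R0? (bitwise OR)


Register state trace:
  MOV R0, 184  → R0 = 184 (0b10111000)
  MOV R3, 216  → R3 = 216 (0b11011000)
  OR R0, R3   → R0 = 184 OR 216 = 248 (0b11111000)
Final: R0 = 248

248


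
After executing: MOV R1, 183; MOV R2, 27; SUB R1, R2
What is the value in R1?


Register state trace:
  MOV R1, 183  → R1 = 183
  MOV R2, 27  → R2 = 27
  SUB R1, R2  → R1 = 183 - 27 = 156
Final: R1 = 156

156


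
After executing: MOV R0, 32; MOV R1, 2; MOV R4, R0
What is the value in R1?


Register state trace:
  MOV R0, 32  → R0 = 32
  MOV R1, 2  → R1 = 2
  MOV R4, R0  → R4 = 32
Final: R1 = 2

2


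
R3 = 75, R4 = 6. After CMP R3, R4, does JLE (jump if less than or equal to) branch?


Trace:
  R3 = 75, R4 = 6
  CMP R3, R4  → compares 75 vs 6
  JLE checks: is 75 less than or equal to 6?
  75 > 6, so condition is false
Branch taken: No

No


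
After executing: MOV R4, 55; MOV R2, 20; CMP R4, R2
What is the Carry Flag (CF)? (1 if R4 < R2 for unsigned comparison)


Register state trace:
  MOV R4, 55  → R4 = 55
  MOV R2, 20  → R2 = 20
  CMP R4, R2  → unsigned 55 - 20: no borrow
  55 >= 20, so CF = 0
CF = 0

0


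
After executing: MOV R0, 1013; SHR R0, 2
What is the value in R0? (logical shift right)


Register state trace:
  MOV R0, 1013  → R0 = 1013
  SHR R0, 2  → R0 = 1013 >> 2 = 1013 // 2^2 = 253
Final: R0 = 253

253


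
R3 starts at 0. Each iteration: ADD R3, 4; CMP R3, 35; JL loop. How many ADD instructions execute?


Loop trace (R3 starts at 0, target 35, step 4):
  ADD #1: R3 = 0 + 4 = 4  → 4 < 35, loop
  ADD #2: R3 = 4 + 4 = 8  → 8 < 35, loop
  ADD #3: R3 = 8 + 4 = 12  → 12 < 35, loop
  ADD #4: R3 = 12 + 4 = 16  → 16 < 35, loop
  ADD #5: R3 = 16 + 4 = 20  → 20 < 35, loop
  ADD #6: R3 = 20 + 4 = 24  → 24 < 35, loop
  ADD #7: R3 = 24 + 4 = 28  → 28 < 35, loop
  ADD #8: R3 = 28 + 4 = 32  → 32 < 35, loop
  ADD #9: R3 = 32 + 4 = 36  → 36 >= 35, exit
Total ADD instructions: 9

9


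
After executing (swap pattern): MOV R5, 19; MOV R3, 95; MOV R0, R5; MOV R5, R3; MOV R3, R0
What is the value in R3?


Register state trace (swap pattern):
  MOV R5, 19  → R5 = 19
  MOV R3, 95  → R3 = 95
  MOV R0, R5  → R0 = 19  (save R5)
  MOV R5, R3  → R5 = 95  (R5 gets R3's value)
  MOV R3, R0  → R3 = 19  (R3 gets saved value)
Final: R3 = 19

19
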